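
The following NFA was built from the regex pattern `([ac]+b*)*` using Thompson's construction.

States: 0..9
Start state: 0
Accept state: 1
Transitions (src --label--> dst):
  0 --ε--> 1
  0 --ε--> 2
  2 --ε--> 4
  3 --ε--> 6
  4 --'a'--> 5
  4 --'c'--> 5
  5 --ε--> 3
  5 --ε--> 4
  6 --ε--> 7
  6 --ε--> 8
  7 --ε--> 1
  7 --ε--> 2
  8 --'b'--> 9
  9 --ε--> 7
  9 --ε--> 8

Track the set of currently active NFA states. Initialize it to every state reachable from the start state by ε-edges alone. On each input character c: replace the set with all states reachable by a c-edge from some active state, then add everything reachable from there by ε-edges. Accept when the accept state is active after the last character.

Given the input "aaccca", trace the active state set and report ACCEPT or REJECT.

initial (ε-close {0}): {0,1,2,4}
'a' @ 1: {1,2,3,4,5,6,7,8}  (accept∈set)
'a' @ 2: {1,2,3,4,5,6,7,8}  (accept∈set)
'c' @ 3: {1,2,3,4,5,6,7,8}  (accept∈set)
'c' @ 4: {1,2,3,4,5,6,7,8}  (accept∈set)
'c' @ 5: {1,2,3,4,5,6,7,8}  (accept∈set)
'a' @ 6: {1,2,3,4,5,6,7,8}  (accept∈set)
final: {1,2,3,4,5,6,7,8}; accept 1 in set

Answer: ACCEPT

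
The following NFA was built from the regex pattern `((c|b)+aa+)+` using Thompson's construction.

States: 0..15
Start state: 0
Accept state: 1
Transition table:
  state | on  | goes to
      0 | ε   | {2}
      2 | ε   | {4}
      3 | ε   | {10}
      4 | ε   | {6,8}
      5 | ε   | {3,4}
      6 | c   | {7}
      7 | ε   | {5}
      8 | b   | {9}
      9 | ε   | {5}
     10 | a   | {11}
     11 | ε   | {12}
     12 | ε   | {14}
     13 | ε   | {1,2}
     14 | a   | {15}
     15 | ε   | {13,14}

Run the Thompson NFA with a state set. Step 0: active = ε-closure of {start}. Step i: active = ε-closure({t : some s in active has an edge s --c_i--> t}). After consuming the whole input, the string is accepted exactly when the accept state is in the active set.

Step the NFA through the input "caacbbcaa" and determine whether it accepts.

Answer: ACCEPT

Derivation:
initial (ε-close {0}): {0,2,4,6,8}
'c' @ 1: {3,4,5,6,7,8,10}
'a' @ 2: {11,12,14}
'a' @ 3: {1,2,4,6,8,13,14,15}  (accept∈set)
'c' @ 4: {3,4,5,6,7,8,10}
'b' @ 5: {3,4,5,6,8,9,10}
'b' @ 6: {3,4,5,6,8,9,10}
'c' @ 7: {3,4,5,6,7,8,10}
'a' @ 8: {11,12,14}
'a' @ 9: {1,2,4,6,8,13,14,15}  (accept∈set)
after full input: {1,2,4,6,8,13,14,15}  (accept=1 in)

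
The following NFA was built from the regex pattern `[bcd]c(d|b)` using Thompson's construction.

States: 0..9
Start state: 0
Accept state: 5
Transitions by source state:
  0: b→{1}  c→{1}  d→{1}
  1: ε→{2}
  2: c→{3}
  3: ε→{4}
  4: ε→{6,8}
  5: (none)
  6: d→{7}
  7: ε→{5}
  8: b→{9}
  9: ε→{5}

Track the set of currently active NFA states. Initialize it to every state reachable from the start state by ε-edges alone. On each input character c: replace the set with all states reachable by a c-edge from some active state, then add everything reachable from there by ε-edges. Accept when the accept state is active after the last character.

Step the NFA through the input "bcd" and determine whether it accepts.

Answer: ACCEPT

Derivation:
start: ε-closure({0}) = {0}
'b' @ 1: {1,2}
'c' @ 2: {3,4,6,8}
'd' @ 3: {5,7}  ✓accept
end set {5,7} — state 5 in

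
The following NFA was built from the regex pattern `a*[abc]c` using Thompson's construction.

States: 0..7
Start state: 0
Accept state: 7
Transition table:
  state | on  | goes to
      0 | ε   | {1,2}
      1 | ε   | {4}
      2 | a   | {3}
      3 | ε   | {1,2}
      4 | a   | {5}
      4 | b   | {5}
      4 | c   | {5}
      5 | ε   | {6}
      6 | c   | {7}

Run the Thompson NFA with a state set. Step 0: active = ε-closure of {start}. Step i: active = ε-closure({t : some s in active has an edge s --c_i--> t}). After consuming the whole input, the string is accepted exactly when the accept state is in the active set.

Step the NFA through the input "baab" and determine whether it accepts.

start: ε-closure({0}) = {0,1,2,4}
'b' @ 1: {5,6}
'a' @ 2: {}  — state set empty
rest 'ab' ignored (set empty)
end set {} — state 7 not in

Answer: REJECT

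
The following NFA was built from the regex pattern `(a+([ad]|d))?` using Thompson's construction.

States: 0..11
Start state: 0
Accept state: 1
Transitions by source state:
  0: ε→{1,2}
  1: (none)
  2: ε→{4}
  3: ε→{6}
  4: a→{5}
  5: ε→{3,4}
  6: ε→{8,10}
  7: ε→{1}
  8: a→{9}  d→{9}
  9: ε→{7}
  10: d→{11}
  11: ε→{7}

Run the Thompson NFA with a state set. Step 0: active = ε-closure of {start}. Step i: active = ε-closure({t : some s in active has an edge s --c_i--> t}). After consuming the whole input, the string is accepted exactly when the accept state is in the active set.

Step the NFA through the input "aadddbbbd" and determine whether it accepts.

Answer: REJECT

Derivation:
initial (ε-close {0}): {0,1,2,4}
'a' @ 1: {3,4,5,6,8,10}
'a' @ 2: {1,3,4,5,6,7,8,9,10}  [accepting]
'd' @ 3: {1,7,9,11}  [accepting]
'd' @ 4: {}  — state set empty
rest 'dbbbd' ignored (set empty)
final: {}; accept 1 not in set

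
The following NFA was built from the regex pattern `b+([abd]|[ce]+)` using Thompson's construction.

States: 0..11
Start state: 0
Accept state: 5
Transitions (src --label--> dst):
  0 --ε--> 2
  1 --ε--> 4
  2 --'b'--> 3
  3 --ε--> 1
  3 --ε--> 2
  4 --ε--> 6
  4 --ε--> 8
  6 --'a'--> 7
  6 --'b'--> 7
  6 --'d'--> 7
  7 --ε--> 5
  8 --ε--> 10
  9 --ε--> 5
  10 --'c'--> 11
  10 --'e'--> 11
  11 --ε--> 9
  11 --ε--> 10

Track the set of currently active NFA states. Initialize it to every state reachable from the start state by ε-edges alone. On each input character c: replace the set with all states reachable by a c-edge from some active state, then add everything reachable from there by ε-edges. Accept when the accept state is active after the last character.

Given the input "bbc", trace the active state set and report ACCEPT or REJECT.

S₀ = ε-closure({0}) = {0,2}
'b' @ 1: {1,2,3,4,6,8,10}
'b' @ 2: {1,2,3,4,5,6,7,8,10}  [accepting]
'c' @ 3: {5,9,10,11}  [accepting]
final: {5,9,10,11}; accept 5 in set

Answer: ACCEPT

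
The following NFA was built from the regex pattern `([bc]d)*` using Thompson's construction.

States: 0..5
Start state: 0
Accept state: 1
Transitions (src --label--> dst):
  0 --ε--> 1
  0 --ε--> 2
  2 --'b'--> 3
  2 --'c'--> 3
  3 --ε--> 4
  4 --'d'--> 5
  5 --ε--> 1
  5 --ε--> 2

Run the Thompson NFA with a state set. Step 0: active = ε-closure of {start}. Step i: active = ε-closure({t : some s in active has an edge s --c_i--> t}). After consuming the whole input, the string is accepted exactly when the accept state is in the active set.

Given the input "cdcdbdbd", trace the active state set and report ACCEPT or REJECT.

S₀ = ε-closure({0}) = {0,1,2}
'c' @ 1: {3,4}
'd' @ 2: {1,2,5}  ✓accept
'c' @ 3: {3,4}
'd' @ 4: {1,2,5}  ✓accept
'b' @ 5: {3,4}
'd' @ 6: {1,2,5}  ✓accept
'b' @ 7: {3,4}
'd' @ 8: {1,2,5}  ✓accept
end set {1,2,5} — state 1 in

Answer: ACCEPT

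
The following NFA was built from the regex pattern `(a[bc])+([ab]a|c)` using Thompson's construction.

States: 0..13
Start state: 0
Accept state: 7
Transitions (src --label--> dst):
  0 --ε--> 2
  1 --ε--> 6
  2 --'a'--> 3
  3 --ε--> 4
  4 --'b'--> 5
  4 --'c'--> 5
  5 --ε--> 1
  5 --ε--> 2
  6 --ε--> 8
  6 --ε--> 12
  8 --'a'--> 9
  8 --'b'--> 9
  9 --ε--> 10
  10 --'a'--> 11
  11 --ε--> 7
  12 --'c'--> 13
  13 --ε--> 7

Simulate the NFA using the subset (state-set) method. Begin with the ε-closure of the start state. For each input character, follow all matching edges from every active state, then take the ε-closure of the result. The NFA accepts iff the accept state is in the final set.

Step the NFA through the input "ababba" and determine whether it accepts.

S₀ = ε-closure({0}) = {0,2}
'a' @ 1: {3,4}
'b' @ 2: {1,2,5,6,8,12}
'a' @ 3: {3,4,9,10}
'b' @ 4: {1,2,5,6,8,12}
'b' @ 5: {9,10}
'a' @ 6: {7,11}  (accept∈set)
final: {7,11}; accept 7 in set

Answer: ACCEPT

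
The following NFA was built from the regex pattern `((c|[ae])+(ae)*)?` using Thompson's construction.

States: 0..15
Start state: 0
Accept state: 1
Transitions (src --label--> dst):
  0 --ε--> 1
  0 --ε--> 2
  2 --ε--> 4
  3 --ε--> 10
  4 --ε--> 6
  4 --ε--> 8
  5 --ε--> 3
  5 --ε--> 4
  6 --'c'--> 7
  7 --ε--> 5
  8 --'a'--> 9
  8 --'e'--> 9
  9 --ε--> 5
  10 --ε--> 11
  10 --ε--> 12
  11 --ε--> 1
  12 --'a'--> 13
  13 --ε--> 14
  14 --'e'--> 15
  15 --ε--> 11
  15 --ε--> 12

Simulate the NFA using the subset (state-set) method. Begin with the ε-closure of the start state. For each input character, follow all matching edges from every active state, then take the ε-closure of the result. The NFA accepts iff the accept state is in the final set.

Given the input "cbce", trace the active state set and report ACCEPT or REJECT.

Answer: REJECT

Trace:
initial (ε-close {0}): {0,1,2,4,6,8}
'c' @ 1: {1,3,4,5,6,7,8,10,11,12}  [accepting]
'b' @ 2: {}  — state set empty
rest 'ce' ignored (set empty)
after full input: {}  (accept=1 not in)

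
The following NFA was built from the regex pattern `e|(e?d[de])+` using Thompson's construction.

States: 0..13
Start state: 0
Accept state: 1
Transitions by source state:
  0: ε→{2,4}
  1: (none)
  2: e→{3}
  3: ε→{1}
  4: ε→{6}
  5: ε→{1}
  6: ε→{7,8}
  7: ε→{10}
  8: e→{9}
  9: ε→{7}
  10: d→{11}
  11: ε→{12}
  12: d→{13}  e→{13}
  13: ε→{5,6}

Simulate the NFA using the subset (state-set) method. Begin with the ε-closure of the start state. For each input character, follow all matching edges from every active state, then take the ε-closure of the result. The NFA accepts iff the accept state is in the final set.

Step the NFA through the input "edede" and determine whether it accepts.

Answer: ACCEPT

Steps:
initial (ε-close {0}): {0,2,4,6,7,8,10}
'e' @ 1: {1,3,7,9,10}  ✓accept
'd' @ 2: {11,12}
'e' @ 3: {1,5,6,7,8,10,13}  ✓accept
'd' @ 4: {11,12}
'e' @ 5: {1,5,6,7,8,10,13}  ✓accept
final: {1,5,6,7,8,10,13}; accept 1 in set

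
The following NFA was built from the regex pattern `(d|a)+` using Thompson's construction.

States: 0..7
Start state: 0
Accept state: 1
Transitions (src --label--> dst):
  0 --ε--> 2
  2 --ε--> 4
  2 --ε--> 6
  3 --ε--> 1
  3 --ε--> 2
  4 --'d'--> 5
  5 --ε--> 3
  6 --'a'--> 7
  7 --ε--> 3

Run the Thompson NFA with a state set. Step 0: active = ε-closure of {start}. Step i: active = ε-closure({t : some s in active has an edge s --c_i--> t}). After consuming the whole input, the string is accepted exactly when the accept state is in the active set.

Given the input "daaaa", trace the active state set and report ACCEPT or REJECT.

Answer: ACCEPT

Trace:
start: ε-closure({0}) = {0,2,4,6}
'd' @ 1: {1,2,3,4,5,6}  ✓accept
'a' @ 2: {1,2,3,4,6,7}  ✓accept
'a' @ 3: {1,2,3,4,6,7}  ✓accept
'a' @ 4: {1,2,3,4,6,7}  ✓accept
'a' @ 5: {1,2,3,4,6,7}  ✓accept
end set {1,2,3,4,6,7} — state 1 in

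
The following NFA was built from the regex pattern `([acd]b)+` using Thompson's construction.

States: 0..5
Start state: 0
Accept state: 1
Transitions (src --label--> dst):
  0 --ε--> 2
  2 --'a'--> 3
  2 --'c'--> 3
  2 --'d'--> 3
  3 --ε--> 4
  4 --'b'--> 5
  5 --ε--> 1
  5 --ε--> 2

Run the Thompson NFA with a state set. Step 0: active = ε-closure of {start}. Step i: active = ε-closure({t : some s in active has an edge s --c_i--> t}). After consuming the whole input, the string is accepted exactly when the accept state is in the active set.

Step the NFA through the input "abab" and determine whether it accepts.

S₀ = ε-closure({0}) = {0,2}
'a' @ 1: {3,4}
'b' @ 2: {1,2,5}  [accepting]
'a' @ 3: {3,4}
'b' @ 4: {1,2,5}  [accepting]
final: {1,2,5}; accept 1 in set

Answer: ACCEPT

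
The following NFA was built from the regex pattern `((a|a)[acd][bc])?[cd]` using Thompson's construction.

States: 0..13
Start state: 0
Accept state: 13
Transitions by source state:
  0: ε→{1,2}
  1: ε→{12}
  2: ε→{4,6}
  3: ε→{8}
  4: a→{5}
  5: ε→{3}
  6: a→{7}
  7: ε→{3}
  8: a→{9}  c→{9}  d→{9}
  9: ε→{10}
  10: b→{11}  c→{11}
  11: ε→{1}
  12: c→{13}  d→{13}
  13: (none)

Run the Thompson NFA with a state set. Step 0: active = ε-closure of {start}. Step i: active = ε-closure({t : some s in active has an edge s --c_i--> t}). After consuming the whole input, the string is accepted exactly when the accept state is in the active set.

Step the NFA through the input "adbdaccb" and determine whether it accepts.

initial (ε-close {0}): {0,1,2,4,6,12}
'a' @ 1: {3,5,7,8}
'd' @ 2: {9,10}
'b' @ 3: {1,11,12}
'd' @ 4: {13}  [accepting]
'a' @ 5: {}  — state set empty
rest 'ccb' ignored (set empty)
end set {} — state 13 not in

Answer: REJECT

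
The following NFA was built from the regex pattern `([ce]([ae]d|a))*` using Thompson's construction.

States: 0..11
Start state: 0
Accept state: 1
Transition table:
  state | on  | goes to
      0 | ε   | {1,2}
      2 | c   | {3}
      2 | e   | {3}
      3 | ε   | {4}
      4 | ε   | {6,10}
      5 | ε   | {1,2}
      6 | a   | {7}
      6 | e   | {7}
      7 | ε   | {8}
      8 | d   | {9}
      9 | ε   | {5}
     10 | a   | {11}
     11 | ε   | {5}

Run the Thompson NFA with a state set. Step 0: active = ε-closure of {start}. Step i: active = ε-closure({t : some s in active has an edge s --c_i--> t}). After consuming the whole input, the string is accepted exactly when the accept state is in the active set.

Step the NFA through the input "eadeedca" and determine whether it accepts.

Answer: ACCEPT

Steps:
S₀ = ε-closure({0}) = {0,1,2}
'e' @ 1: {3,4,6,10}
'a' @ 2: {1,2,5,7,8,11}  [accepting]
'd' @ 3: {1,2,5,9}  [accepting]
'e' @ 4: {3,4,6,10}
'e' @ 5: {7,8}
'd' @ 6: {1,2,5,9}  [accepting]
'c' @ 7: {3,4,6,10}
'a' @ 8: {1,2,5,7,8,11}  [accepting]
end set {1,2,5,7,8,11} — state 1 in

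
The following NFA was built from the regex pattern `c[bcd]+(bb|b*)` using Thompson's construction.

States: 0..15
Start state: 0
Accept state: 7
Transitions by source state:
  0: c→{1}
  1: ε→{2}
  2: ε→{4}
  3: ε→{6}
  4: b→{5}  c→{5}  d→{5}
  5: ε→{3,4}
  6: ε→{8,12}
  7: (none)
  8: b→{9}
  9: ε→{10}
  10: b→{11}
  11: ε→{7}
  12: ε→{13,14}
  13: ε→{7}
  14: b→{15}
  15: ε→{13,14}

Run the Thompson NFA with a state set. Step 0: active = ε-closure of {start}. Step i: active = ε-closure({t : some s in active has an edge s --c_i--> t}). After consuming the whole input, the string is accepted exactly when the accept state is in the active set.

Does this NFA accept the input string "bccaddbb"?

initial (ε-close {0}): {0}
'b' @ 1: {}  — state set empty
rest 'ccaddbb' ignored (set empty)
final: {}; accept 7 not in set

Answer: REJECT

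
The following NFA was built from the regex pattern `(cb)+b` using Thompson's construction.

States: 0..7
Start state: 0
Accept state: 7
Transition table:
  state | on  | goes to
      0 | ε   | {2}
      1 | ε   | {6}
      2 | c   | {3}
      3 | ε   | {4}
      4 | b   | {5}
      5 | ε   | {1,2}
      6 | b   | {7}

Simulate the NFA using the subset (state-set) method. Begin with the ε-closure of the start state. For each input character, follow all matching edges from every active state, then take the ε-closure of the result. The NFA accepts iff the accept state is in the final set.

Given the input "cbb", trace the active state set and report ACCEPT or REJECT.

Answer: ACCEPT

Trace:
S₀ = ε-closure({0}) = {0,2}
'c' @ 1: {3,4}
'b' @ 2: {1,2,5,6}
'b' @ 3: {7}  [accepting]
final: {7}; accept 7 in set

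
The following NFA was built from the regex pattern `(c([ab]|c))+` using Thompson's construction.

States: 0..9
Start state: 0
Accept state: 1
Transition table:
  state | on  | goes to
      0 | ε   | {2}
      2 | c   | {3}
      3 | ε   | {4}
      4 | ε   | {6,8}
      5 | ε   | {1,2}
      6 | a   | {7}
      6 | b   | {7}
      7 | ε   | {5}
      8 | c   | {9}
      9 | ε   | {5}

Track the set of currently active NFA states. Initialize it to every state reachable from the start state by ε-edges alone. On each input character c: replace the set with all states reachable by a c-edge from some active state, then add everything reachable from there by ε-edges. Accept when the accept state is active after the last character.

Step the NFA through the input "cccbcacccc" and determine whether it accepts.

start: ε-closure({0}) = {0,2}
'c' @ 1: {3,4,6,8}
'c' @ 2: {1,2,5,9}  (accept∈set)
'c' @ 3: {3,4,6,8}
'b' @ 4: {1,2,5,7}  (accept∈set)
'c' @ 5: {3,4,6,8}
'a' @ 6: {1,2,5,7}  (accept∈set)
'c' @ 7: {3,4,6,8}
'c' @ 8: {1,2,5,9}  (accept∈set)
'c' @ 9: {3,4,6,8}
'c' @ 10: {1,2,5,9}  (accept∈set)
final: {1,2,5,9}; accept 1 in set

Answer: ACCEPT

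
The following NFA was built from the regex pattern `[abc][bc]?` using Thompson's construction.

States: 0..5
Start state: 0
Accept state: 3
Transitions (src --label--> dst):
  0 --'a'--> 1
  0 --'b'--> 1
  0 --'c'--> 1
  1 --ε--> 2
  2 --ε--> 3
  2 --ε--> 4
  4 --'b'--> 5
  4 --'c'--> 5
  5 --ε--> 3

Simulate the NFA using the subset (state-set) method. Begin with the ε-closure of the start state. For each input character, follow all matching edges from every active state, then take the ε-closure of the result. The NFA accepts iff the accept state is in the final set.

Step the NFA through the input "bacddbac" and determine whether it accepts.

Answer: REJECT

Trace:
initial (ε-close {0}): {0}
'b' @ 1: {1,2,3,4}  [accepting]
'a' @ 2: {}  — state set empty
rest 'cddbac' ignored (set empty)
final: {}; accept 3 not in set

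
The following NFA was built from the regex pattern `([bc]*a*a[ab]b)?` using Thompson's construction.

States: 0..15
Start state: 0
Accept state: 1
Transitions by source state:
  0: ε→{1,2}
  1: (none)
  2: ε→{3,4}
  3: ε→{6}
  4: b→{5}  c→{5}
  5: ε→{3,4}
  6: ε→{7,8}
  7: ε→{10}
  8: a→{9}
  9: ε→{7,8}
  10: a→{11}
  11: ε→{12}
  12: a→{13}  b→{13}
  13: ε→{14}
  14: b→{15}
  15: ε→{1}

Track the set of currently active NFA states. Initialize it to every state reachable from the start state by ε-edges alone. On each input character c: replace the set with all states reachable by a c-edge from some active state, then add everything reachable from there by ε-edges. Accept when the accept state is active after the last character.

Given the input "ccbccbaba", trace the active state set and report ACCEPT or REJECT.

Answer: REJECT

Derivation:
initial (ε-close {0}): {0,1,2,3,4,6,7,8,10}
'c' @ 1: {3,4,5,6,7,8,10}
'c' @ 2: {3,4,5,6,7,8,10}
'b' @ 3: {3,4,5,6,7,8,10}
'c' @ 4: {3,4,5,6,7,8,10}
'c' @ 5: {3,4,5,6,7,8,10}
'b' @ 6: {3,4,5,6,7,8,10}
'a' @ 7: {7,8,9,10,11,12}
'b' @ 8: {13,14}
'a' @ 9: {}  — no active states
end set {} — state 1 not in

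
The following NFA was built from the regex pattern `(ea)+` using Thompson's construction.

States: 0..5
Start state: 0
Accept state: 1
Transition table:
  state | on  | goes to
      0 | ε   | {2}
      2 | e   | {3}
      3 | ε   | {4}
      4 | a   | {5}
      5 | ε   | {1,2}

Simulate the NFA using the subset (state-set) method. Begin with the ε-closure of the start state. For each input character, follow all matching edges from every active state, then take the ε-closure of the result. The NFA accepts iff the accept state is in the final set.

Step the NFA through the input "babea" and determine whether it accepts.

Answer: REJECT

Derivation:
S₀ = ε-closure({0}) = {0,2}
'b' @ 1: {}  — dead — no transitions
rest 'abea' ignored (set empty)
final: {}; accept 1 not in set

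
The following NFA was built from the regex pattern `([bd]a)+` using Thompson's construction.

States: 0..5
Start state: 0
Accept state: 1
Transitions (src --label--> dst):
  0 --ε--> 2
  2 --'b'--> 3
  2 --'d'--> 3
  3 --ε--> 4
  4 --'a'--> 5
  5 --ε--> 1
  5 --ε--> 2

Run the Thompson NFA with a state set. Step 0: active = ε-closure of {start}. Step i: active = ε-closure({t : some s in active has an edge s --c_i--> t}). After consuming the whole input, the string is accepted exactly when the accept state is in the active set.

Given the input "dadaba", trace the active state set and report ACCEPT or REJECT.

Answer: ACCEPT

Derivation:
S₀ = ε-closure({0}) = {0,2}
'd' @ 1: {3,4}
'a' @ 2: {1,2,5}  ✓accept
'd' @ 3: {3,4}
'a' @ 4: {1,2,5}  ✓accept
'b' @ 5: {3,4}
'a' @ 6: {1,2,5}  ✓accept
after full input: {1,2,5}  (accept=1 in)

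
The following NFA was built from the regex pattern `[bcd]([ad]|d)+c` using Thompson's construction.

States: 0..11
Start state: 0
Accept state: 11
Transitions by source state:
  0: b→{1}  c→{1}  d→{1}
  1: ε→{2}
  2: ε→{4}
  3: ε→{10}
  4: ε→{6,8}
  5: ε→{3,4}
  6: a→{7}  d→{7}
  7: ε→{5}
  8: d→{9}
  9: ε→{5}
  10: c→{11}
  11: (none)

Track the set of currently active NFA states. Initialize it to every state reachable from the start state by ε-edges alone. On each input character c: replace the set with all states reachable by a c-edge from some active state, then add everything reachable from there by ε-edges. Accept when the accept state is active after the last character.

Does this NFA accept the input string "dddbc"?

Answer: REJECT

Derivation:
initial (ε-close {0}): {0}
'd' @ 1: {1,2,4,6,8}
'd' @ 2: {3,4,5,6,7,8,9,10}
'd' @ 3: {3,4,5,6,7,8,9,10}
'b' @ 4: {}  — state set empty
rest 'c' ignored (set empty)
end set {} — state 11 not in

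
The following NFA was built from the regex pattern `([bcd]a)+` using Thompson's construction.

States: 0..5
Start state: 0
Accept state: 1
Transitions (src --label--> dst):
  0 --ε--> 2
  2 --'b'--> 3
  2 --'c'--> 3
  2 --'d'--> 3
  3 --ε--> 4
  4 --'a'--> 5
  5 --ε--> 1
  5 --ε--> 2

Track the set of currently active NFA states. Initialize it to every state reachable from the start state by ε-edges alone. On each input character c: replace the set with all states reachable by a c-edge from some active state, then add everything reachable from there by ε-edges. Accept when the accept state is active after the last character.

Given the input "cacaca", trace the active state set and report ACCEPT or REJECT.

Answer: ACCEPT

Derivation:
initial (ε-close {0}): {0,2}
'c' @ 1: {3,4}
'a' @ 2: {1,2,5}  ✓accept
'c' @ 3: {3,4}
'a' @ 4: {1,2,5}  ✓accept
'c' @ 5: {3,4}
'a' @ 6: {1,2,5}  ✓accept
end set {1,2,5} — state 1 in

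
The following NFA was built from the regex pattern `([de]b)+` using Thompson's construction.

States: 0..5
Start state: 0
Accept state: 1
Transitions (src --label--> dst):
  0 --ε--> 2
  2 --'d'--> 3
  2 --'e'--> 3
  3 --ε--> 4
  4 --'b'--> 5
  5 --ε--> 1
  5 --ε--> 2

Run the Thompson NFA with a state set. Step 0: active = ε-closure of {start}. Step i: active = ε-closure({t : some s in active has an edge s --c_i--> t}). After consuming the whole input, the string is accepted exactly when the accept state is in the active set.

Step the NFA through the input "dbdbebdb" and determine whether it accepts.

initial (ε-close {0}): {0,2}
'd' @ 1: {3,4}
'b' @ 2: {1,2,5}  [accepting]
'd' @ 3: {3,4}
'b' @ 4: {1,2,5}  [accepting]
'e' @ 5: {3,4}
'b' @ 6: {1,2,5}  [accepting]
'd' @ 7: {3,4}
'b' @ 8: {1,2,5}  [accepting]
after full input: {1,2,5}  (accept=1 in)

Answer: ACCEPT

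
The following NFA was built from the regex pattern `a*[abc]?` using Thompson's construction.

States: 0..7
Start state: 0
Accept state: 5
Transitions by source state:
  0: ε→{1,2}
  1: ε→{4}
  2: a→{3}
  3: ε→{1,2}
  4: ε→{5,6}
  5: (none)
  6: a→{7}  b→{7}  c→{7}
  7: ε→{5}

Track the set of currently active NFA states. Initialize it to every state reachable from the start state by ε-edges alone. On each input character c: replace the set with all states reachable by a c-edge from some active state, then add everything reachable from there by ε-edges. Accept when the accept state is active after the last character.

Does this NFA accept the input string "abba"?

Answer: REJECT

Steps:
start: ε-closure({0}) = {0,1,2,4,5,6}
'a' @ 1: {1,2,3,4,5,6,7}  ✓accept
'b' @ 2: {5,7}  ✓accept
'b' @ 3: {}  — state set empty
rest 'a' ignored (set empty)
final: {}; accept 5 not in set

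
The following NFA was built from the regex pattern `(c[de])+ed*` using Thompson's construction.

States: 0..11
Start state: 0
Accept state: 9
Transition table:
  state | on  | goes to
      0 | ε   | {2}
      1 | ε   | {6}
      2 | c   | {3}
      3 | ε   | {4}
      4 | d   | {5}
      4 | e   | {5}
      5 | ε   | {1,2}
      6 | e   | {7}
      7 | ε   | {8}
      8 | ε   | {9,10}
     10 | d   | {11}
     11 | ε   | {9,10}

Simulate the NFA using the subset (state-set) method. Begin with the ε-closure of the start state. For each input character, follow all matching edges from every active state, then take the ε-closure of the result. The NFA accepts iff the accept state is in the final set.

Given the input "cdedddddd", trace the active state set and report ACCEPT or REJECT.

Answer: ACCEPT

Derivation:
initial (ε-close {0}): {0,2}
'c' @ 1: {3,4}
'd' @ 2: {1,2,5,6}
'e' @ 3: {7,8,9,10}  ✓accept
'd' @ 4: {9,10,11}  ✓accept
'd' @ 5: {9,10,11}  ✓accept
'd' @ 6: {9,10,11}  ✓accept
'd' @ 7: {9,10,11}  ✓accept
'd' @ 8: {9,10,11}  ✓accept
'd' @ 9: {9,10,11}  ✓accept
after full input: {9,10,11}  (accept=9 in)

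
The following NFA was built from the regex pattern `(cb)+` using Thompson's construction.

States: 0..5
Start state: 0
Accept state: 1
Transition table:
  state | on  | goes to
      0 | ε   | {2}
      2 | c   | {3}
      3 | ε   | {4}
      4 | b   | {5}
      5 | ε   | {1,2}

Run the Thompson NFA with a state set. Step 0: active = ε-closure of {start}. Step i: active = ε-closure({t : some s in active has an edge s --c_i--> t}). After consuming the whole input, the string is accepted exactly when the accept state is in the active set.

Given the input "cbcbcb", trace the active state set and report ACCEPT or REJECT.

Answer: ACCEPT

Trace:
S₀ = ε-closure({0}) = {0,2}
'c' @ 1: {3,4}
'b' @ 2: {1,2,5}  [accepting]
'c' @ 3: {3,4}
'b' @ 4: {1,2,5}  [accepting]
'c' @ 5: {3,4}
'b' @ 6: {1,2,5}  [accepting]
after full input: {1,2,5}  (accept=1 in)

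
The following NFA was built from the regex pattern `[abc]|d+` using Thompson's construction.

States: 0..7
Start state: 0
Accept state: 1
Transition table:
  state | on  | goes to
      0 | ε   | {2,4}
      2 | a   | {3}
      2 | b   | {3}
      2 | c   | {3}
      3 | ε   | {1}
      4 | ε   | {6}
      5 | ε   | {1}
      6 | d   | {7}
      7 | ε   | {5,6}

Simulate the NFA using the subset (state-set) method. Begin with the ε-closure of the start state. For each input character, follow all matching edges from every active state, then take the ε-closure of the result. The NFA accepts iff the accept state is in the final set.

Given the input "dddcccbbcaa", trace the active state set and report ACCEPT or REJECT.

Answer: REJECT

Steps:
initial (ε-close {0}): {0,2,4,6}
'd' @ 1: {1,5,6,7}  (accept∈set)
'd' @ 2: {1,5,6,7}  (accept∈set)
'd' @ 3: {1,5,6,7}  (accept∈set)
'c' @ 4: {}  — state set empty
rest 'ccbbcaa' ignored (set empty)
end set {} — state 1 not in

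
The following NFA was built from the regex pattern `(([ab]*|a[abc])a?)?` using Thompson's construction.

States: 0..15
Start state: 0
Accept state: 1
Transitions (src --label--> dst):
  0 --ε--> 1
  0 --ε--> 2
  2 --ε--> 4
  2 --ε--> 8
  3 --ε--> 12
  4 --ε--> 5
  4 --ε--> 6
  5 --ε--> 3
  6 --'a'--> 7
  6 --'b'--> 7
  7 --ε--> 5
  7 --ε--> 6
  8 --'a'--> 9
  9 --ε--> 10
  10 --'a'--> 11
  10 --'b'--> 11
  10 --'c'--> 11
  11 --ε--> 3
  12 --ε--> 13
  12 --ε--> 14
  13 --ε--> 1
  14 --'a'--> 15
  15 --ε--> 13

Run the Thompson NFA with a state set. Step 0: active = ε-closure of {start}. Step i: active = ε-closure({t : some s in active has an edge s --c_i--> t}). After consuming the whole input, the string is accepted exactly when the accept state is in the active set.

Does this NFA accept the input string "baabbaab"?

Answer: ACCEPT

Trace:
S₀ = ε-closure({0}) = {0,1,2,3,4,5,6,8,12,13,14}
'b' @ 1: {1,3,5,6,7,12,13,14}  ✓accept
'a' @ 2: {1,3,5,6,7,12,13,14,15}  ✓accept
'a' @ 3: {1,3,5,6,7,12,13,14,15}  ✓accept
'b' @ 4: {1,3,5,6,7,12,13,14}  ✓accept
'b' @ 5: {1,3,5,6,7,12,13,14}  ✓accept
'a' @ 6: {1,3,5,6,7,12,13,14,15}  ✓accept
'a' @ 7: {1,3,5,6,7,12,13,14,15}  ✓accept
'b' @ 8: {1,3,5,6,7,12,13,14}  ✓accept
after full input: {1,3,5,6,7,12,13,14}  (accept=1 in)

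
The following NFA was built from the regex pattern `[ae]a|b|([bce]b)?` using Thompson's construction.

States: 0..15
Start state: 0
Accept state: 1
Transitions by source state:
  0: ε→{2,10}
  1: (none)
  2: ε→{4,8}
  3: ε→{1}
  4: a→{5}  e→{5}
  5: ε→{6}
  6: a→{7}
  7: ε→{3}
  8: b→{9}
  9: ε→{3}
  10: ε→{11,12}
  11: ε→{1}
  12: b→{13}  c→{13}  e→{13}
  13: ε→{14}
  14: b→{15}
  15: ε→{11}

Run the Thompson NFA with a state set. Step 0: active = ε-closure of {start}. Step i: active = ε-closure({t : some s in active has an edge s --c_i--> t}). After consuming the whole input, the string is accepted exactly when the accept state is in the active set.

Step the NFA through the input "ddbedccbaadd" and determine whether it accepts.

Answer: REJECT

Steps:
S₀ = ε-closure({0}) = {0,1,2,4,8,10,11,12}
'd' @ 1: {}  — state set empty
rest 'dbedccbaadd' ignored (set empty)
after full input: {}  (accept=1 not in)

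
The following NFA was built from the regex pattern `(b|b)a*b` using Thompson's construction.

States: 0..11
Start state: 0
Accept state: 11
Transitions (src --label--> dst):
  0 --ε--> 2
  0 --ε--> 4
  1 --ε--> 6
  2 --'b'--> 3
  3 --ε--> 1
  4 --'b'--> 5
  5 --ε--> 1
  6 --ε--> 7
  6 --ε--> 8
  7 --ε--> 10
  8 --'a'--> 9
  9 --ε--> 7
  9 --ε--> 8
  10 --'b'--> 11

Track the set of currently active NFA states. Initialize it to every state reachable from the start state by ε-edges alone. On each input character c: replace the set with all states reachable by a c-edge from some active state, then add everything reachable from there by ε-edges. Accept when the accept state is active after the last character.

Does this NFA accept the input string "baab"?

Answer: ACCEPT

Steps:
initial (ε-close {0}): {0,2,4}
'b' @ 1: {1,3,5,6,7,8,10}
'a' @ 2: {7,8,9,10}
'a' @ 3: {7,8,9,10}
'b' @ 4: {11}  (accept∈set)
after full input: {11}  (accept=11 in)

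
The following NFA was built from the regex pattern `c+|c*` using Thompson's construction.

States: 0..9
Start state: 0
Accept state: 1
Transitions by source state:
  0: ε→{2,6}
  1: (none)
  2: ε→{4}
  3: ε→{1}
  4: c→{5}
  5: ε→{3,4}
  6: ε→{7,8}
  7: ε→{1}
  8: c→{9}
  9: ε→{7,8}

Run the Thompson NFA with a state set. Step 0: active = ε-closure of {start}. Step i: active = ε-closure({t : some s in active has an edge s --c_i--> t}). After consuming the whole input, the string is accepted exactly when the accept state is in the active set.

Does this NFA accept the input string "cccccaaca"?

Answer: REJECT

Steps:
initial (ε-close {0}): {0,1,2,4,6,7,8}
'c' @ 1: {1,3,4,5,7,8,9}  [accepting]
'c' @ 2: {1,3,4,5,7,8,9}  [accepting]
'c' @ 3: {1,3,4,5,7,8,9}  [accepting]
'c' @ 4: {1,3,4,5,7,8,9}  [accepting]
'c' @ 5: {1,3,4,5,7,8,9}  [accepting]
'a' @ 6: {}  — state set empty
rest 'aca' ignored (set empty)
final: {}; accept 1 not in set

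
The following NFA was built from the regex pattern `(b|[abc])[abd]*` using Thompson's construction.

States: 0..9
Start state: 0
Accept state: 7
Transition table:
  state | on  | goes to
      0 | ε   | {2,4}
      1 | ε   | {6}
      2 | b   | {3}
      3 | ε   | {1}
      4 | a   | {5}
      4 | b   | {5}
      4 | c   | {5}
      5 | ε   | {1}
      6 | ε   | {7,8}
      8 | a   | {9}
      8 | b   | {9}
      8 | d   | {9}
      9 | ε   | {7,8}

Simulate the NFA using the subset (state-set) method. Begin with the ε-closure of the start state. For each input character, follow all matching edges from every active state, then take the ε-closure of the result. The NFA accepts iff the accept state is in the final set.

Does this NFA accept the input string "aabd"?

start: ε-closure({0}) = {0,2,4}
'a' @ 1: {1,5,6,7,8}  (accept∈set)
'a' @ 2: {7,8,9}  (accept∈set)
'b' @ 3: {7,8,9}  (accept∈set)
'd' @ 4: {7,8,9}  (accept∈set)
after full input: {7,8,9}  (accept=7 in)

Answer: ACCEPT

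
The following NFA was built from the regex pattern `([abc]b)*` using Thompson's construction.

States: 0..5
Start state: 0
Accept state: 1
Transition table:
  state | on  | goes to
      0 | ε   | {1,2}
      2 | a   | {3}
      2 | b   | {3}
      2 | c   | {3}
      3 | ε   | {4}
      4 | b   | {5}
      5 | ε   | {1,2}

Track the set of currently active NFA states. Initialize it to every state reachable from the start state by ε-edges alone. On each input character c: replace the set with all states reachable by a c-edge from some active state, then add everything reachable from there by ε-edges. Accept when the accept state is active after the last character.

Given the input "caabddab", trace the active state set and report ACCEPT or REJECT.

Answer: REJECT

Trace:
start: ε-closure({0}) = {0,1,2}
'c' @ 1: {3,4}
'a' @ 2: {}  — state set empty
rest 'abddab' ignored (set empty)
after full input: {}  (accept=1 not in)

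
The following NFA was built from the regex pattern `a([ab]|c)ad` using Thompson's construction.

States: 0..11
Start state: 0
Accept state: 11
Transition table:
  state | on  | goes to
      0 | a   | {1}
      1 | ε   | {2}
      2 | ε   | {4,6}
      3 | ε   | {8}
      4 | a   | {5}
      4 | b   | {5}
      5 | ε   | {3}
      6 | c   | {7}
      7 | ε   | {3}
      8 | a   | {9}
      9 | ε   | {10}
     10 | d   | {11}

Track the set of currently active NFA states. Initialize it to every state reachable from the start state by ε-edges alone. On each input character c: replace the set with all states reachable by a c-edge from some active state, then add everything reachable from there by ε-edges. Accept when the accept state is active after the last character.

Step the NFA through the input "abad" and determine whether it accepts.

S₀ = ε-closure({0}) = {0}
'a' @ 1: {1,2,4,6}
'b' @ 2: {3,5,8}
'a' @ 3: {9,10}
'd' @ 4: {11}  ✓accept
final: {11}; accept 11 in set

Answer: ACCEPT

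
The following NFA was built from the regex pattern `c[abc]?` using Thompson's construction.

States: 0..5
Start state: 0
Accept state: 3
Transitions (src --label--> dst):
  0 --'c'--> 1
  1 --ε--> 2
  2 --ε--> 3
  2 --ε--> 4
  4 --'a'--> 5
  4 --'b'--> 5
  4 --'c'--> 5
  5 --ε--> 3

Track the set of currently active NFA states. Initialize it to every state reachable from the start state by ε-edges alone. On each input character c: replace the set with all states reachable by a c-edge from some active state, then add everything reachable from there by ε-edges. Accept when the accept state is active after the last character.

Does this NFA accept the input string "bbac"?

S₀ = ε-closure({0}) = {0}
'b' @ 1: {}  — state set empty
rest 'bac' ignored (set empty)
end set {} — state 3 not in

Answer: REJECT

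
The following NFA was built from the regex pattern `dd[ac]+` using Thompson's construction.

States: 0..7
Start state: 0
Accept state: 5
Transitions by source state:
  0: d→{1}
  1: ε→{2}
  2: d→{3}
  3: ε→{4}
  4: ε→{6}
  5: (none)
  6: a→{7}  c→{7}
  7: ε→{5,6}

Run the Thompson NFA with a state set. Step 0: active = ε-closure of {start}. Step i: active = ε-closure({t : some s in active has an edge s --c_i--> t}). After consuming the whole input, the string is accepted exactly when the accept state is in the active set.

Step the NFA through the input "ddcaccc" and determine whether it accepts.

Answer: ACCEPT

Steps:
S₀ = ε-closure({0}) = {0}
'd' @ 1: {1,2}
'd' @ 2: {3,4,6}
'c' @ 3: {5,6,7}  [accepting]
'a' @ 4: {5,6,7}  [accepting]
'c' @ 5: {5,6,7}  [accepting]
'c' @ 6: {5,6,7}  [accepting]
'c' @ 7: {5,6,7}  [accepting]
end set {5,6,7} — state 5 in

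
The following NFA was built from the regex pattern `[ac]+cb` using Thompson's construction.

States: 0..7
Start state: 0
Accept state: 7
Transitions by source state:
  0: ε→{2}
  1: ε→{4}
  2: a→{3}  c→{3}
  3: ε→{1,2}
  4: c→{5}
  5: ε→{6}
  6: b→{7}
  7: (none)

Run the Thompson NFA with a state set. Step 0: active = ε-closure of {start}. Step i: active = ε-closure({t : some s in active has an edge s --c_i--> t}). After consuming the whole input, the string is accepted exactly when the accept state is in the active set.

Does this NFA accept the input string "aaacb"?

Answer: ACCEPT

Derivation:
S₀ = ε-closure({0}) = {0,2}
'a' @ 1: {1,2,3,4}
'a' @ 2: {1,2,3,4}
'a' @ 3: {1,2,3,4}
'c' @ 4: {1,2,3,4,5,6}
'b' @ 5: {7}  (accept∈set)
end set {7} — state 7 in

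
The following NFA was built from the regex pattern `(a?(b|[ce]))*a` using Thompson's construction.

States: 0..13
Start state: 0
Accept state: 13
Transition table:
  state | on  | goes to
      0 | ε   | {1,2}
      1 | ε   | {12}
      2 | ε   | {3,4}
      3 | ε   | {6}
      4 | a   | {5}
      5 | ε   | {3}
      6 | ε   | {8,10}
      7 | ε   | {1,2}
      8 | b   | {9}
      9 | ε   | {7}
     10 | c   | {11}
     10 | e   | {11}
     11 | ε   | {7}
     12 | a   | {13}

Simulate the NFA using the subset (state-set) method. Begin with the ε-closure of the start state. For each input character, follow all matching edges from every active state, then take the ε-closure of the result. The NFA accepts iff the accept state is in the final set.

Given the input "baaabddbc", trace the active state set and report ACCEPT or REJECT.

initial (ε-close {0}): {0,1,2,3,4,6,8,10,12}
'b' @ 1: {1,2,3,4,6,7,8,9,10,12}
'a' @ 2: {3,5,6,8,10,13}  (accept∈set)
'a' @ 3: {}  — no active states
rest 'abddbc' ignored (set empty)
after full input: {}  (accept=13 not in)

Answer: REJECT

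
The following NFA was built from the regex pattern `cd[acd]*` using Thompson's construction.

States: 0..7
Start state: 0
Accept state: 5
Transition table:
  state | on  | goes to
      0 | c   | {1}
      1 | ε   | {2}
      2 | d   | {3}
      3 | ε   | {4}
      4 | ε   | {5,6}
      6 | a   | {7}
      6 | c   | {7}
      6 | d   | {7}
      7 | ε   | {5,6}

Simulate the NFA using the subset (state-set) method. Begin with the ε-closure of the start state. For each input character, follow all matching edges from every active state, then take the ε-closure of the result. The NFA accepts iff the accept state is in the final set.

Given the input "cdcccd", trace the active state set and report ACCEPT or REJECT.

Answer: ACCEPT

Derivation:
initial (ε-close {0}): {0}
'c' @ 1: {1,2}
'd' @ 2: {3,4,5,6}  [accepting]
'c' @ 3: {5,6,7}  [accepting]
'c' @ 4: {5,6,7}  [accepting]
'c' @ 5: {5,6,7}  [accepting]
'd' @ 6: {5,6,7}  [accepting]
end set {5,6,7} — state 5 in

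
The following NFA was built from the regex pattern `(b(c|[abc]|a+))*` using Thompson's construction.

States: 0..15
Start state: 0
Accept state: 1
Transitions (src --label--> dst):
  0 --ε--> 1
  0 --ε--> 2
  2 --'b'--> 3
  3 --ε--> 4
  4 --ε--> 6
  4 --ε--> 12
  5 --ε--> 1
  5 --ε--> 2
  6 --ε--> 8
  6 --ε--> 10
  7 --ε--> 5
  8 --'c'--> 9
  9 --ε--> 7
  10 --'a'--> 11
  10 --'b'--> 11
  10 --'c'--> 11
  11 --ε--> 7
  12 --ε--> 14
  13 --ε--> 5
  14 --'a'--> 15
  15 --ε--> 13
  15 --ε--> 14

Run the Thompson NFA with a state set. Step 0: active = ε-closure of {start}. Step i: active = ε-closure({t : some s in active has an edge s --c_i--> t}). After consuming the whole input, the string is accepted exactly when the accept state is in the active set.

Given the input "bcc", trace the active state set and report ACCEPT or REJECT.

Answer: REJECT

Steps:
initial (ε-close {0}): {0,1,2}
'b' @ 1: {3,4,6,8,10,12,14}
'c' @ 2: {1,2,5,7,9,11}  [accepting]
'c' @ 3: {}  — dead — no transitions
final: {}; accept 1 not in set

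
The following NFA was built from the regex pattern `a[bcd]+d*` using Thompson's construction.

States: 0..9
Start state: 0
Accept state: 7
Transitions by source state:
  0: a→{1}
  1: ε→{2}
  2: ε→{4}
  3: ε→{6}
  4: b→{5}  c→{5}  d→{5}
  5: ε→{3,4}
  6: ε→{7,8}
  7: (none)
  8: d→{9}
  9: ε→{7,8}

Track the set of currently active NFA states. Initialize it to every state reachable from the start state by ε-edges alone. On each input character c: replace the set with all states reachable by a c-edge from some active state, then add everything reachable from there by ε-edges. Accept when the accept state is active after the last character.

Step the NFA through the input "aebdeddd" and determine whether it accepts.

Answer: REJECT

Derivation:
S₀ = ε-closure({0}) = {0}
'a' @ 1: {1,2,4}
'e' @ 2: {}  — state set empty
rest 'bdeddd' ignored (set empty)
final: {}; accept 7 not in set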